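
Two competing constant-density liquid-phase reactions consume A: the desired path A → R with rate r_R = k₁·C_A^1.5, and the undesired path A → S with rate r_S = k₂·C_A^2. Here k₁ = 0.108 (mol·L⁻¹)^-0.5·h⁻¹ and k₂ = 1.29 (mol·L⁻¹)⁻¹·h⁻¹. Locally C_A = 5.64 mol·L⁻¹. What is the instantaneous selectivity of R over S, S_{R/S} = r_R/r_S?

S_{R/S} = r_R/r_S = (k₁·C_A^1.5)/(k₂·C_A^2) = (k₁/k₂)·C_A^-0.5.
= (0.108×5.640^1.5) / (1.29×5.640^2) = 1.447/41.03 = 0.0353.

0.0353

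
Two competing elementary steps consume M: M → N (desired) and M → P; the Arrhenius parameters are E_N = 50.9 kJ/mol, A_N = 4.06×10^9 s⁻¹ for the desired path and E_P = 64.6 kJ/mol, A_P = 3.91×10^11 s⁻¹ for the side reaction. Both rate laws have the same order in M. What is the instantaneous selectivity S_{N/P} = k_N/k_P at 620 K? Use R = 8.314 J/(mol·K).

0.148

k_N/k_P = (A_N/A_P)·exp[−(E_N−E_P)/(RT)] = (A_N/A_P)·exp[(E_P−E_N)/(RT)].
(E_P−E_N)/(RT) = (64.6−50.9)×10³/(8.314×620) = 13700/5155 = 2.658.
k_N/k_P = (4.06×10^9/3.91×10^11)·exp(2.658) = 0.01038 × 14.26 = 0.148.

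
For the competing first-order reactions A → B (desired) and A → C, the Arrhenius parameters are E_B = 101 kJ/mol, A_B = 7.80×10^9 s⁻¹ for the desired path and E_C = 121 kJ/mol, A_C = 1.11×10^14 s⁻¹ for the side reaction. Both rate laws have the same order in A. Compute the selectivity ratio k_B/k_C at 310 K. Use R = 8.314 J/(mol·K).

k_B/k_C = (A_B/A_C)·exp[−(E_B−E_C)/(RT)] = (A_B/A_C)·exp[(E_C−E_B)/(RT)].
(E_C−E_B)/(RT) = (121−101)×10³/(8.314×310) = 20000/2577 = 7.760.
k_B/k_C = (7.80×10^9/1.11×10^14)·exp(7.760) = 7.027×10^-5 × 2345 = 0.165.

0.165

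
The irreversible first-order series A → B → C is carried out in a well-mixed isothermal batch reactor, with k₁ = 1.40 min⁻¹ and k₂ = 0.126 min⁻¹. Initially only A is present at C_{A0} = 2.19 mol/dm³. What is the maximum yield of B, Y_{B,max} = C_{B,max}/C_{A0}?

At the optimum, C_{B,max}/C_{A0} = (k₁/k₂)^[k₂/(k₂−k₁)].
= (1.40/0.126)^(0.126/(0.126−1.40)) = (11.11)^(-0.09890) = 0.7881.

0.788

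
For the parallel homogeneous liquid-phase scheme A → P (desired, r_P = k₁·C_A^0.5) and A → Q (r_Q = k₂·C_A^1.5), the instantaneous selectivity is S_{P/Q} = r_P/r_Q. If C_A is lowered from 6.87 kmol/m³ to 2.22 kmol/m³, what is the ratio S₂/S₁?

S_{P/Q} = (k₁/k₂)·C_A⁻¹, so S₂/S₁ = (C_{A,2}/C_{A,1})⁻¹.
= 6.87/2.22 = 3.09.
Selectivity toward P rises as C_A falls — low-concentration operation is favoured.

3.09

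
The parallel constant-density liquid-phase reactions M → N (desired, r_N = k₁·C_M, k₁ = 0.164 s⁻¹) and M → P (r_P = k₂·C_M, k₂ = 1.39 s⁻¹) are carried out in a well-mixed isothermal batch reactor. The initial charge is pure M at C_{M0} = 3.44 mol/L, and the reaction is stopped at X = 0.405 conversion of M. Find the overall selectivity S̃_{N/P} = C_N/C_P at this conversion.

0.118

C_M = C_{M0}(1−X) = 2.047 mol/L.
Both paths are first order in M, so the instantaneous fraction to N is constant: dC_N/d(−C_M) = k₁/(k₁+k₂) = 0.1055.
C_N = 0.1055·(C_{M0}−C_M) = 0.1055×1.393 = 0.147 mol/L.
C_P = (C_{M0}−C_M)−C_N = 1.246 mol/L; S̃_{N/P} = 0.1470/1.246 = 0.118.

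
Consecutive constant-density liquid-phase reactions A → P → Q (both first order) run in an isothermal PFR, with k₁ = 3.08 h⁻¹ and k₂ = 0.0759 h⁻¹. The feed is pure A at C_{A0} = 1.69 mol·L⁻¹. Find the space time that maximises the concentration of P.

1.23 h

Setting dC_P/dτ = 0 gives τ_opt = ln(k₂/k₁)/(k₂−k₁).
= ln(0.0759/3.08)/(0.0759−3.08) = ln(0.02464)/-3.004 = -3.703/-3.004 = 1.23 h.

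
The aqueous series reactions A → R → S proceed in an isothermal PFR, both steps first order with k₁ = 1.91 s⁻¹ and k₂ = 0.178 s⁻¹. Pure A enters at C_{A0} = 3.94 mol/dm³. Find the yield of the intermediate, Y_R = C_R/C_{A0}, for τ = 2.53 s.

0.694

For first-order series with pure A initially, C_R(τ) = k₁C_{A0}/(k₂−k₁)·(e^(−k₁τ) − e^(−k₂τ)).
e^(−k₁τ) = e^(−1.91×2.53) = e^(−4.832) = 0.007968; e^(−k₂τ) = e^(−0.4503) = 0.6374.
C_R = 1.91×3.94/(0.178−1.91) × (0.007968−0.6374) = (-4.345)×(-0.6294) = 2.735 mol/dm³.
Y_R = C_R/C_{A0} = 2.735/3.94 = 0.694.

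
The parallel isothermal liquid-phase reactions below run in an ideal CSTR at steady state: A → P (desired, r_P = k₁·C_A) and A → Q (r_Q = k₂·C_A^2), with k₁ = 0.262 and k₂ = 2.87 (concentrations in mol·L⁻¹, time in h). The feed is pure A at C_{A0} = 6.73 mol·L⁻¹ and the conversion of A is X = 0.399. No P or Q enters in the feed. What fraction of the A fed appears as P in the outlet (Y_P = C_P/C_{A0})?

Exit C_A = C_{A0}(1−X) = 6.73×0.601 = 4.045 mol·L⁻¹.
A CSTR operates uniformly at the exit composition, giving r_P = 1.060 and r_Q = 46.95 (each k·C_A^n at C_A = 4.045).
Fraction of consumed A going to P: r_P/(r_P+r_Q) = 0.02207.
C_P = 0.02207·C_{A0}·X = 0.02207×6.73×0.399 = 0.0593 mol·L⁻¹; Y_P = C_P/C_{A0} = 0.00881.

0.00881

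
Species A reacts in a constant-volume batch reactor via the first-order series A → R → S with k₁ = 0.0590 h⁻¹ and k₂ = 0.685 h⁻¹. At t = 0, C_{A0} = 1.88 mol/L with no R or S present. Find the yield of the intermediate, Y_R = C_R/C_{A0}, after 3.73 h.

0.0683

For first-order series with pure A initially, C_R(t) = k₁C_{A0}/(k₂−k₁)·(e^(−k₁t) − e^(−k₂t)).
e^(−k₁t) = e^(−0.0590×3.73) = e^(−0.2201) = 0.8025; e^(−k₂t) = e^(−2.555) = 0.07769.
C_R = 0.0590×1.88/(0.685−0.0590) × (0.8025−0.07769) = 0.1772×0.7248 = 0.1284 mol/L.
Y_R = C_R/C_{A0} = 0.1284/1.88 = 0.0683.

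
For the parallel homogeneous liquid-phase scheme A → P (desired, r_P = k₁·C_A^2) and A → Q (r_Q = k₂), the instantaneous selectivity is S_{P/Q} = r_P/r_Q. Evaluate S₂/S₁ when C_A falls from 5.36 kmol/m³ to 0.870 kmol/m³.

0.0263

S_{P/Q} = (k₁/k₂)·C_A^2, so S₂/S₁ = (C_{A,2}/C_{A,1})^2.
= (0.870/5.36)^2 = (0.1623)^2 = 0.0263.
Selectivity toward P falls as C_A falls — high-concentration operation is favoured.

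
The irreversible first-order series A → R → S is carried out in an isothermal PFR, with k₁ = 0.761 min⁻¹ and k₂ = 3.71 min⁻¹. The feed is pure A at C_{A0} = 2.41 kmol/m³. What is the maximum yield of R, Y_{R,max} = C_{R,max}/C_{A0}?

Evaluating C_R at τ_opt = ln(k₂/k₁)/(k₂−k₁) gives C_{R,max}/C_{A0} = (k₁/k₂)^[k₂/(k₂−k₁)].
= (0.761/3.71)^(3.71/(3.71−0.761)) = (0.2051)^(1.258) = 0.1363.

0.136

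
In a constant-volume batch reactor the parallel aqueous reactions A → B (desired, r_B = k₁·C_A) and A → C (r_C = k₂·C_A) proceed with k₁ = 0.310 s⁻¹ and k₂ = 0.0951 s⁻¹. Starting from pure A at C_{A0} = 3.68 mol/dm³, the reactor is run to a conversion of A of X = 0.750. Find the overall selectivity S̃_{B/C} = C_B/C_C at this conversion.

3.26

C_A = C_{A0}(1−X) = 0.9200 mol/dm³.
Both paths are first order in A, so the instantaneous fraction to B is constant: dC_B/d(−C_A) = k₁/(k₁+k₂) = 0.7652.
C_B = 0.7652·(C_{A0}−C_A) = 0.7652×2.760 = 2.11 mol/dm³.
C_C = (C_{A0}−C_A)−C_B = 0.6479 mol/dm³; S̃_{B/C} = 2.112/0.6479 = 3.26.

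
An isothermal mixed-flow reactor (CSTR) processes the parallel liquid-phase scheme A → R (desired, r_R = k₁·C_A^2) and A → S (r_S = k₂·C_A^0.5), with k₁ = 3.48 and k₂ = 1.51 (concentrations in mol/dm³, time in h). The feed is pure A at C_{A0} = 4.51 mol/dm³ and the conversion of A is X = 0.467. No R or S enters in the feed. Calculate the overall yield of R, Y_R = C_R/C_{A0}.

0.418

Exit C_A = C_{A0}(1−X) = 4.51×0.533 = 2.404 mol/dm³.
Rates in a CSTR are evaluated at the outlet concentration: r_R = 3.48×2.404^2 = 20.11, r_S = 1.51×2.404^0.5 = 2.341.
Fraction of consumed A going to R: r_R/(r_R+r_S) = 0.8957.
C_R = 0.8957·C_{A0}·X = 0.8957×4.51×0.467 = 1.89 mol/dm³; Y_R = C_R/C_{A0} = 0.418.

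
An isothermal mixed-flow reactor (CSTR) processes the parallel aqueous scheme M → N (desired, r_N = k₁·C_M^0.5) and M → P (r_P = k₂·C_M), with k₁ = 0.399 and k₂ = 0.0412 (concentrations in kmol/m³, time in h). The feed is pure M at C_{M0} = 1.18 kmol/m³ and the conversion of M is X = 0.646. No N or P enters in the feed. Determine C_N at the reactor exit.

0.715 kmol/m³

Exit C_M = C_{M0}(1−X) = 1.18×0.354 = 0.4177 kmol/m³.
A CSTR operates uniformly at the exit composition, giving r_N = 0.2579 and r_P = 0.01721 (each k·C_M^n at C_M = 0.4177).
Fraction of consumed M going to N: r_N/(r_N+r_P) = 0.9374.
C_N = 0.9374·C_{M0}·X = 0.9374×1.18×0.646 = 0.715 kmol/m³.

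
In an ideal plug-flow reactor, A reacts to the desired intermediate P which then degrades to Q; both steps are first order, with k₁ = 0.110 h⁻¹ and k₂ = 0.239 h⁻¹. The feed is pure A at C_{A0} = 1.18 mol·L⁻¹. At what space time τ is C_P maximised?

Setting dC_P/dτ = 0 gives τ_opt = ln(k₂/k₁)/(k₂−k₁).
= ln(0.239/0.110)/(0.239−0.110) = ln(2.173)/0.1290 = 0.7760/0.1290 = 6.02 h.

6.02 h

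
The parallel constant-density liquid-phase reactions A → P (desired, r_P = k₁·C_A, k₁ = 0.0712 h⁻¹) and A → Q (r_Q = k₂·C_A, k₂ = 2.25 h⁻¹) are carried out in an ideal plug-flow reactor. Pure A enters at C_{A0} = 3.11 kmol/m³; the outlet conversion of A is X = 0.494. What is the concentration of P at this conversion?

C_A = C_{A0}(1−X) = 1.574 kmol/m³.
Both paths are first order in A, so the instantaneous fraction to P is constant: dC_P/d(−C_A) = k₁/(k₁+k₂) = 0.03067.
C_P = 0.03067·(C_{A0}−C_A) = 0.03067×1.536 = 0.0471 kmol/m³.

0.0471 kmol/m³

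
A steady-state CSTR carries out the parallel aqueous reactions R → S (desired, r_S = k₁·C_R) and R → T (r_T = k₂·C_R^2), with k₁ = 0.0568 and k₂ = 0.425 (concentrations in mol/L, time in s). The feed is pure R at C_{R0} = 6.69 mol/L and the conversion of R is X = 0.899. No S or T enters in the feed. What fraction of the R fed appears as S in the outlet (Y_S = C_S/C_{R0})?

Exit C_R = C_{R0}(1−X) = 6.69×0.101 = 0.6757 mol/L.
Rates in a CSTR are evaluated at the outlet concentration: r_S = 0.0568×0.6757 = 0.03838, r_T = 0.425×0.6757^2 = 0.1940.
Fraction of consumed R going to S: r_S/(r_S+r_T) = 0.1651.
C_S = 0.1651·C_{R0}·X = 0.1651×6.69×0.899 = 0.993 mol/L; Y_S = C_S/C_{R0} = 0.148.

0.148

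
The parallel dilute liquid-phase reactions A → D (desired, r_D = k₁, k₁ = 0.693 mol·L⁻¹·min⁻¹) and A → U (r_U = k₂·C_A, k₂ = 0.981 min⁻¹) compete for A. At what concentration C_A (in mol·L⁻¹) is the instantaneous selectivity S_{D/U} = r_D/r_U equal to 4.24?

0.167 mol·L⁻¹

S_{D/U} = (k₁/k₂)·C_A⁻¹ ⇒ C_A = (S·k₂/k₁)^(-1).
= (4.24×0.981/0.693)^(-1) = (6.002)^(-1) = 0.167 mol·L⁻¹.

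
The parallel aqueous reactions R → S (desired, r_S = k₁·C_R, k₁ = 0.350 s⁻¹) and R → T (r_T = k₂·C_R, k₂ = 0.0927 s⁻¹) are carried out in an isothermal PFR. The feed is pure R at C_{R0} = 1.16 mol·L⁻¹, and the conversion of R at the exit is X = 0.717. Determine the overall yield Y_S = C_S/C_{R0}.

C_R = C_{R0}(1−X) = 0.3283 mol·L⁻¹.
Both paths are first order in R, so the instantaneous fraction to S is constant: dC_S/d(−C_R) = k₁/(k₁+k₂) = 0.7906.
C_S = 0.7906·(C_{R0}−C_R) = 0.7906×0.8317 = 0.658 mol·L⁻¹.
Y_S = C_S/C_{R0} = 0.6576/1.16 = 0.567.

0.567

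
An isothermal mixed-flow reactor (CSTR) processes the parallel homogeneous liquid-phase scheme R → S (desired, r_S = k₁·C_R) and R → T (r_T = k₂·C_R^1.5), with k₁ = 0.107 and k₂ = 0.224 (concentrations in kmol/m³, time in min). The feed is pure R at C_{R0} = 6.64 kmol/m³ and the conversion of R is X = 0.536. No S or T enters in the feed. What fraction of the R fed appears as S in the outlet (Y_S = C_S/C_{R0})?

Exit C_R = C_{R0}(1−X) = 6.64×0.464 = 3.081 kmol/m³.
A CSTR operates uniformly at the exit composition, giving r_S = 0.3297 and r_T = 1.211 (each k·C_R^n at C_R = 3.081).
Fraction of consumed R going to S: r_S/(r_S+r_T) = 0.2139.
C_S = 0.2139·C_{R0}·X = 0.2139×6.64×0.536 = 0.761 kmol/m³; Y_S = C_S/C_{R0} = 0.115.

0.115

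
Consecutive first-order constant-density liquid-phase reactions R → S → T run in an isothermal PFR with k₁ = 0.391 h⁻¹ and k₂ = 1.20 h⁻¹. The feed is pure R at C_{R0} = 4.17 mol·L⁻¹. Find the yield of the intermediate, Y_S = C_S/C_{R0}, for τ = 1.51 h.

0.189

For first-order series with pure R initially, C_S(τ) = k₁C_{R0}/(k₂−k₁)·(e^(−k₁τ) − e^(−k₂τ)).
e^(−k₁τ) = e^(−0.391×1.51) = e^(−0.5904) = 0.5541; e^(−k₂τ) = e^(−1.812) = 0.1633.
C_S = 0.391×4.17/(1.20−0.391) × (0.5541−0.1633) = 2.015×0.3908 = 0.7876 mol·L⁻¹.
Y_S = C_S/C_{R0} = 0.7876/4.17 = 0.189.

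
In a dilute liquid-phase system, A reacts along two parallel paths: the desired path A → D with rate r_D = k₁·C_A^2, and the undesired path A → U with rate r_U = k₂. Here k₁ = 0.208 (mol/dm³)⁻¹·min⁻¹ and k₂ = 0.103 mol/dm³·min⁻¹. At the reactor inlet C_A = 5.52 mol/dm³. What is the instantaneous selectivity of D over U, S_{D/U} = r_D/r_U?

S_{D/U} = r_D/r_U = (k₁·C_A^2)/(k₂) = (k₁/k₂)·C_A^2.
= (0.208×5.520^2) / (0.103) = 6.338/0.1030 = 61.5.
Since the desired path is higher order in A, keeping C_A high (PFR or concentrated feed) favours D.

61.5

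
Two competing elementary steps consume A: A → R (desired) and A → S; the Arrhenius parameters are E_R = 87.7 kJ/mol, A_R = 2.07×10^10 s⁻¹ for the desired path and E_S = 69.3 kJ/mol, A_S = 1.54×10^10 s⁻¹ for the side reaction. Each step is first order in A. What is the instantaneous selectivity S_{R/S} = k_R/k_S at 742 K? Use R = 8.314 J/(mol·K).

0.0681

k_R/k_S = (A_R/A_S)·exp[−(E_R−E_S)/(RT)] = (A_R/A_S)·exp[(E_S−E_R)/(RT)].
(E_S−E_R)/(RT) = (69.3−87.7)×10³/(8.314×742) = -18400/6169 = -2.983.
k_R/k_S = (2.07×10^10/1.54×10^10)·exp(-2.983) = 1.344 × 0.05066 = 0.0681.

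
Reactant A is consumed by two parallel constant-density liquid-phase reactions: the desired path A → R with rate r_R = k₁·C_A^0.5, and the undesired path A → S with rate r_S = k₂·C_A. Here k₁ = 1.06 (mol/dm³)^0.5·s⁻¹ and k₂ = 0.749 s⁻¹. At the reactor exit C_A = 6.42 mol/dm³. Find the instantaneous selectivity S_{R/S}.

S_{R/S} = r_R/r_S = (k₁·C_A^0.5)/(k₂·C_A) = (k₁/k₂)·C_A^-0.5.
= (1.06×6.420^0.5) / (0.749×6.420) = 2.686/4.809 = 0.559.
The undesired path is higher order in A, so low C_A (CSTR or dilute feed) favours R.

0.559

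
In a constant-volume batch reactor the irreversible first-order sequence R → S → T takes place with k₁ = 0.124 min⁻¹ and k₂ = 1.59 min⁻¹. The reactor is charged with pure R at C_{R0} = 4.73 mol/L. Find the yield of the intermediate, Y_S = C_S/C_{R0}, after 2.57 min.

0.0601

Solving the coupled first-order balances gives C_S(t) = [k₁/(k₂−k₁)]·C_{R0}·(e^(−k₁t) − e^(−k₂t)).
e^(−k₁t) = e^(−0.124×2.57) = e^(−0.3187) = 0.7271; e^(−k₂t) = e^(−4.086) = 0.01680.
C_S = 0.124×4.73/(1.59−0.124) × (0.7271−0.01680) = 0.4001×0.7103 = 0.2842 mol/L.
Y_S = C_S/C_{R0} = 0.2842/4.73 = 0.0601.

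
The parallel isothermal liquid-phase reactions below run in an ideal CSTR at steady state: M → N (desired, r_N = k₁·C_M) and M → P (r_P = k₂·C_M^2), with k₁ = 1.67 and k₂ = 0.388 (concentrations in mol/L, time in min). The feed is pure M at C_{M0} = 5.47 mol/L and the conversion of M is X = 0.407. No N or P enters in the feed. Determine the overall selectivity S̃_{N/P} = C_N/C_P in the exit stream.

Exit C_M = C_{M0}(1−X) = 5.47×0.593 = 3.244 mol/L.
In a CSTR the entire volume is at exit conditions, so r_N = 1.67×3.244 = 5.417 and r_P = 0.388×3.244^2 = 4.082.
Overall selectivity = C_N/C_P = r_Nτ/(r_Pτ) = r_N/r_P = 1.33.

1.33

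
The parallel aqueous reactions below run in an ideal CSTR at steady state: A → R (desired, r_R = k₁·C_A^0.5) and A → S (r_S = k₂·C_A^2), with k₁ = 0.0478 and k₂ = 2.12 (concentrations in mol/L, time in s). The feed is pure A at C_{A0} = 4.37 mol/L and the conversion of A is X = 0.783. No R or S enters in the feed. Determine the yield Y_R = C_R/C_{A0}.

0.0187

Exit C_A = C_{A0}(1−X) = 4.37×0.217 = 0.9483 mol/L.
A CSTR operates uniformly at the exit composition, giving r_R = 0.04655 and r_S = 1.906 (each k·C_A^n at C_A = 0.9483).
Fraction of consumed A going to R: r_R/(r_R+r_S) = 0.02383.
C_R = 0.02383·C_{A0}·X = 0.02383×4.37×0.783 = 0.0816 mol/L; Y_R = C_R/C_{A0} = 0.0187.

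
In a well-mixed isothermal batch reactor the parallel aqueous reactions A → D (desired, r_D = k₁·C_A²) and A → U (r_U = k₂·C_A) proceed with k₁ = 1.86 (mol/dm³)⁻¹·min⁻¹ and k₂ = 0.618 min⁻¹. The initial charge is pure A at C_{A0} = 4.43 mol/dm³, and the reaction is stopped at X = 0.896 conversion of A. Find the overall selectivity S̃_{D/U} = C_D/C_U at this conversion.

C_A = C_{A0}(1−X) = 0.4607 mol/dm³.
Along a PFR/batch, dC_U/dC_A = −r_U/(r_D+r_U) = −k₂/(k₂+k₁·C_A).
Integrating from C_{A0} to C_A: C_U = (0.618/1.86)·ln[(0.618+1.86·4.43)/(0.618+1.86·0.461)] = 0.3323·ln(8.858/1.475) = 0.5956 mol/dm³.
Then C_D = (C_{A0}−C_A) − C_U = 3.969 − 0.5956 = 3.374 mol/dm³.
S̃_{D/U} = C_D/C_U = 3.374/0.5956 = 5.66.

5.66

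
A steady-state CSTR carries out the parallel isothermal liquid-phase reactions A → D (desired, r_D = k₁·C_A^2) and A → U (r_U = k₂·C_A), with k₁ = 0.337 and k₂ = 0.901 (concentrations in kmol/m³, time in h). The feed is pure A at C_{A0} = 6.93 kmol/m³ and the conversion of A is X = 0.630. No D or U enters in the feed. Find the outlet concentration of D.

Exit C_A = C_{A0}(1−X) = 6.93×0.370 = 2.564 kmol/m³.
Rates in a CSTR are evaluated at the outlet concentration: r_D = 0.337×2.564^2 = 2.216, r_U = 0.901×2.564 = 2.310.
Fraction of consumed A going to D: r_D/(r_D+r_U) = 0.4895.
C_D = 0.4895·C_{A0}·X = 0.4895×6.93×0.630 = 2.14 kmol/m³.

2.14 kmol/m³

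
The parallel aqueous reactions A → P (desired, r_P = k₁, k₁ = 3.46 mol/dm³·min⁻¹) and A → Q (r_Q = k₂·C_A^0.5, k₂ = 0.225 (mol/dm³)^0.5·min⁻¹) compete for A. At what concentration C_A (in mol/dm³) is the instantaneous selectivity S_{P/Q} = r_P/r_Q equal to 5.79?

7.05 mol/dm³

S_{P/Q} = (k₁/k₂)·C_A^-0.5 ⇒ C_A = (S·k₂/k₁)^(-2).
= (5.79×0.225/3.46)^(-2) = (0.3765)^(-2) = 7.05 mol/dm³.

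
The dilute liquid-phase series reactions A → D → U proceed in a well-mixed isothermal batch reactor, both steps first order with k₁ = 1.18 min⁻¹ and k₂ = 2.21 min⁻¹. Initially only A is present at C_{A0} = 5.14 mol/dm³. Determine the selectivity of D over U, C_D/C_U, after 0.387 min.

1.86

For first-order series with pure A initially, C_D(t) = k₁C_{A0}/(k₂−k₁)·(e^(−k₁t) − e^(−k₂t)).
e^(−k₁t) = e^(−1.18×0.387) = e^(−0.4567) = 0.6334; e^(−k₂t) = e^(−0.8553) = 0.4252.
C_D = 1.18×5.14/(2.21−1.18) × (0.6334−0.4252) = 5.889×0.2082 = 1.226 mol/dm³.
C_A = C_{A0}e^(−k₁t) = 3.256 mol/dm³, so C_U = C_{A0}−C_A−C_D = 0.6582 mol/dm³; C_D/C_U = 1.86.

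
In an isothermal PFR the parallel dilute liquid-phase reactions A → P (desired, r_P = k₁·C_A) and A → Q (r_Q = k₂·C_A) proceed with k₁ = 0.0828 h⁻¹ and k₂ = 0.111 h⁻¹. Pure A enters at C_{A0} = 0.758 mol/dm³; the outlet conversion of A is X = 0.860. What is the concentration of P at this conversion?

0.279 mol/dm³

C_A = C_{A0}(1−X) = 0.1061 mol/dm³.
Both paths are first order in A, so the instantaneous fraction to P is constant: dC_P/d(−C_A) = k₁/(k₁+k₂) = 0.4272.
C_P = 0.4272·(C_{A0}−C_A) = 0.4272×0.6519 = 0.279 mol/dm³.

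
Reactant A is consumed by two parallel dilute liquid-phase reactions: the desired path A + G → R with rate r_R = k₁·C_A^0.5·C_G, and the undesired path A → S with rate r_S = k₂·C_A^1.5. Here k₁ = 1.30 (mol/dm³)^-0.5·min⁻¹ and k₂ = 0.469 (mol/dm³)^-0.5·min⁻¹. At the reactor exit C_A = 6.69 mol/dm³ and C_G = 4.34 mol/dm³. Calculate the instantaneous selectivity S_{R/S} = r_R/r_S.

1.80

S_{R/S} = r_R/r_S = (k₁·C_A^0.5·C_G)/(k₂·C_A^1.5) = (k₁/k₂)·C_A⁻¹·C_G.
= (1.30×6.690^0.5×4.340) / (0.469×6.690^1.5) = 14.59/8.115 = 1.80.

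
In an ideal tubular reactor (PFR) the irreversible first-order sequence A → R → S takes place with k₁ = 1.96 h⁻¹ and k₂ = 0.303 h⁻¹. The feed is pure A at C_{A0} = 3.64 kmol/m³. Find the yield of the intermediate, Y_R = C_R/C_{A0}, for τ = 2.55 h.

The intermediate concentration in a first-order A→B→C sequence is C_R = k₁C_{A0}(e^(−k₁τ) − e^(−k₂τ))/(k₂−k₁).
e^(−k₁τ) = e^(−1.96×2.55) = e^(−4.998) = 0.006751; e^(−k₂τ) = e^(−0.7726) = 0.4618.
C_R = 1.96×3.64/(0.303−1.96) × (0.006751−0.4618) = (-4.306)×(-0.4550) = 1.959 kmol/m³.
Y_R = C_R/C_{A0} = 1.959/3.64 = 0.538.

0.538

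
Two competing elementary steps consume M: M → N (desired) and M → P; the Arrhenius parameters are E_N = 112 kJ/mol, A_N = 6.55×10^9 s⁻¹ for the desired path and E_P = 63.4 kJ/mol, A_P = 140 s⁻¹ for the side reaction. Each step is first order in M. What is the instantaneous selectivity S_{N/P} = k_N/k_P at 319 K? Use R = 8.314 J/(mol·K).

0.515

Since both paths have the same order in M, the concentration cancels and S_{N/P} = k_N/k_P = (A_N/A_P)·exp[(E_P−E_N)/(RT)].
(E_P−E_N)/(RT) = (63.4−112)×10³/(8.314×319) = -48600/2652 = -18.32.
k_N/k_P = (6.55×10^9/140)·exp(-18.32) = 4.679×10^7 × 1.101×10^-8 = 0.515.
Since E_N > E_P, raising the temperature improves selectivity toward N.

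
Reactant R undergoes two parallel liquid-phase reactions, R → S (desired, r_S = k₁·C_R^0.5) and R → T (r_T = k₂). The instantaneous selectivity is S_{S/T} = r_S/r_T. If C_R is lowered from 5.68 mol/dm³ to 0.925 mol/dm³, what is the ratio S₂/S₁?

S_{S/T} = (k₁/k₂)·C_R^0.5, so S₂/S₁ = (C_{R,2}/C_{R,1})^0.5.
= (0.925/5.68)^0.5 = (0.1629)^0.5 = 0.404.

0.404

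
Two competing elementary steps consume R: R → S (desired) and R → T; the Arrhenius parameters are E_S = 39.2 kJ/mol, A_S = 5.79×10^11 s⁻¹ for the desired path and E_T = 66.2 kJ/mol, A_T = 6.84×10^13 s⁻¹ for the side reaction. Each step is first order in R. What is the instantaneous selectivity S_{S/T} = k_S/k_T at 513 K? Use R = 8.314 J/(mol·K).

4.75

Since both paths have the same order in R, the concentration cancels and S_{S/T} = k_S/k_T = (A_S/A_T)·exp[(E_T−E_S)/(RT)].
(E_T−E_S)/(RT) = (66.2−39.2)×10³/(8.314×513) = 27000/4265 = 6.330.
k_S/k_T = (5.79×10^11/6.84×10^13)·exp(6.330) = 0.008465 × 561.4 = 4.75.
Since E_S < E_T, lowering the temperature improves selectivity toward S.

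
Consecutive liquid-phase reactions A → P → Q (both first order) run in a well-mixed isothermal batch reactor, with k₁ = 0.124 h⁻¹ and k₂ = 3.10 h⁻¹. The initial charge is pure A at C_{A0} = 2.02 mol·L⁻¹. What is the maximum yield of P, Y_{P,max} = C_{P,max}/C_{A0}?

0.0350

For a first-order series the maximum intermediate yield is C_{P,max}/C_{A0} = (k₁/k₂)^[k₂/(k₂−k₁)].
= (0.124/3.10)^(3.10/(3.10−0.124)) = (0.04000)^(1.042) = 0.03498.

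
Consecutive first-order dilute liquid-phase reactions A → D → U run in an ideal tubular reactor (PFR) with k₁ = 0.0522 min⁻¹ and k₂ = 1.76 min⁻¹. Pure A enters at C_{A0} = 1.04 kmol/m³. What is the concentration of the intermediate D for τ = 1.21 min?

The intermediate concentration in a first-order A→B→C sequence is C_D = k₁C_{A0}(e^(−k₁τ) − e^(−k₂τ))/(k₂−k₁).
e^(−k₁τ) = e^(−0.0522×1.21) = e^(−0.06316) = 0.9388; e^(−k₂τ) = e^(−2.130) = 0.1189.
C_D = 0.0522×1.04/(1.76−0.0522) × (0.9388−0.1189) = 0.03179×0.8199 = 0.02606 kmol/m³.

0.0261 kmol/m³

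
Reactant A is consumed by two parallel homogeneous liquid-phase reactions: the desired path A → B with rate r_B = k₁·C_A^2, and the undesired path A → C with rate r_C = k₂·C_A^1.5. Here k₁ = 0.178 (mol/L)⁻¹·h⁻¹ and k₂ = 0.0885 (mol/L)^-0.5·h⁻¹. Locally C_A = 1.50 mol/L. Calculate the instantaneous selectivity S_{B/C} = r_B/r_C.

2.46

S_{B/C} = r_B/r_C = (k₁·C_A^2)/(k₂·C_A^1.5) = (k₁/k₂)·C_A^0.5.
= (0.178×1.500^2) / (0.0885×1.500^1.5) = 0.4005/0.1626 = 2.46.
Since the desired path is higher order in A, keeping C_A high (PFR or concentrated feed) favours B.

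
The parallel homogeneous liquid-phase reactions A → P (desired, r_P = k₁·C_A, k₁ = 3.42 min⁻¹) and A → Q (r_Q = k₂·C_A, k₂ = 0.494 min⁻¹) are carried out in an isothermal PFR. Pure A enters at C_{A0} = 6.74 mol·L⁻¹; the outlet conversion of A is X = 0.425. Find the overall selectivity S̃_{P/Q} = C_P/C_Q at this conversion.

6.92

C_A = C_{A0}(1−X) = 3.875 mol·L⁻¹.
Both paths are first order in A, so the instantaneous fraction to P is constant: dC_P/d(−C_A) = k₁/(k₁+k₂) = 0.8738.
C_P = 0.8738·(C_{A0}−C_A) = 0.8738×2.865 = 2.50 mol·L⁻¹.
C_Q = (C_{A0}−C_A)−C_P = 0.3615 mol·L⁻¹; S̃_{P/Q} = 2.503/0.3615 = 6.92.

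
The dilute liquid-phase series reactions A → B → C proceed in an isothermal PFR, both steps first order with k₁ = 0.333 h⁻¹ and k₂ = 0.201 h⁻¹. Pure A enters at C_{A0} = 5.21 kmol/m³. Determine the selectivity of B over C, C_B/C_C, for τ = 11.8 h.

The intermediate concentration in a first-order A→B→C sequence is C_B = k₁C_{A0}(e^(−k₁τ) − e^(−k₂τ))/(k₂−k₁).
e^(−k₁τ) = e^(−0.333×11.8) = e^(−3.929) = 0.01966; e^(−k₂τ) = e^(−2.372) = 0.09331.
C_B = 0.333×5.21/(0.201−0.333) × (0.01966−0.09331) = (-13.14)×(-0.07366) = 0.9681 kmol/m³.
C_A = C_{A0}e^(−k₁τ) = 0.1024 kmol/m³, so C_C = C_{A0}−C_A−C_B = 4.139 kmol/m³; C_B/C_C = 0.234.

0.234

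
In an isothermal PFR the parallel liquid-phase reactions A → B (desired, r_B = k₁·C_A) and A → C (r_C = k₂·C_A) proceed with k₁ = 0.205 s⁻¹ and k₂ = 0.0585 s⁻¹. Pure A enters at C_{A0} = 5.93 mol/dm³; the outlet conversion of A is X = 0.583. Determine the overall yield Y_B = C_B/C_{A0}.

C_A = C_{A0}(1−X) = 2.473 mol/dm³.
Both paths are first order in A, so the instantaneous fraction to B is constant: dC_B/d(−C_A) = k₁/(k₁+k₂) = 0.7780.
C_B = 0.7780·(C_{A0}−C_A) = 0.7780×3.457 = 2.69 mol/dm³.
Y_B = C_B/C_{A0} = 2.690/5.93 = 0.454.

0.454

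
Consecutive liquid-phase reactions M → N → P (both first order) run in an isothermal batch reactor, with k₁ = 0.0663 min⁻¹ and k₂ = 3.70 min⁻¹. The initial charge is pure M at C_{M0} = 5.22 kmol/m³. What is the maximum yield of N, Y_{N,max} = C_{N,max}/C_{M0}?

At the optimum, C_{N,max}/C_{M0} = (k₁/k₂)^[k₂/(k₂−k₁)].
= (0.0663/3.70)^(3.70/(3.70−0.0663)) = (0.01792)^(1.018) = 0.01665.

0.0167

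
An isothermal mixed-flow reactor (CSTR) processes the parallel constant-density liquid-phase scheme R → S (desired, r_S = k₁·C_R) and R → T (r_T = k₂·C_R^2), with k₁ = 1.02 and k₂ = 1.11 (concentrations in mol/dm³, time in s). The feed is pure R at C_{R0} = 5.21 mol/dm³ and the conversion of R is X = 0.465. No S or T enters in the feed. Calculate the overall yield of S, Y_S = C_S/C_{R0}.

0.115

Exit C_R = C_{R0}(1−X) = 5.21×0.535 = 2.787 mol/dm³.
In a CSTR the entire volume is at exit conditions, so r_S = 1.02×2.787 = 2.843 and r_T = 1.11×2.787^2 = 8.624.
Fraction of consumed R going to S: r_S/(r_S+r_T) = 0.2479.
C_S = 0.2479·C_{R0}·X = 0.2479×5.21×0.465 = 0.601 mol/dm³; Y_S = C_S/C_{R0} = 0.115.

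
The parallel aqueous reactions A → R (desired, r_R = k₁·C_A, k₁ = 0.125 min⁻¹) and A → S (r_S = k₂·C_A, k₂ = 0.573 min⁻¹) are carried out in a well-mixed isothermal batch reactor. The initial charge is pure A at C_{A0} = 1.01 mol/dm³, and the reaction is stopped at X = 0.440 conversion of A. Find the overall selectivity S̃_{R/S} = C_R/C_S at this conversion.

C_A = C_{A0}(1−X) = 0.5656 mol/dm³.
Both paths are first order in A, so the instantaneous fraction to R is constant: dC_R/d(−C_A) = k₁/(k₁+k₂) = 0.1791.
C_R = 0.1791·(C_{A0}−C_A) = 0.1791×0.4444 = 0.0796 mol/dm³.
C_S = (C_{A0}−C_A)−C_R = 0.3648 mol/dm³; S̃_{R/S} = 0.07958/0.3648 = 0.218.

0.218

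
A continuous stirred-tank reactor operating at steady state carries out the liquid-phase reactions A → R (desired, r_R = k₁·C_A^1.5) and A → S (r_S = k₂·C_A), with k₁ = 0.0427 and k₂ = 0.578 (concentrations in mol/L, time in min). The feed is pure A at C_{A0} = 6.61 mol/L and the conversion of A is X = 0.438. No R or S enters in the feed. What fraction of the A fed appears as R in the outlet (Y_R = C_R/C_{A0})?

Exit C_A = C_{A0}(1−X) = 6.61×0.562 = 3.715 mol/L.
A CSTR operates uniformly at the exit composition, giving r_R = 0.3057 and r_S = 2.147 (each k·C_A^n at C_A = 3.715).
Fraction of consumed A going to R: r_R/(r_R+r_S) = 0.1246.
C_R = 0.1246·C_{A0}·X = 0.1246×6.61×0.438 = 0.361 mol/L; Y_R = C_R/C_{A0} = 0.0546.

0.0546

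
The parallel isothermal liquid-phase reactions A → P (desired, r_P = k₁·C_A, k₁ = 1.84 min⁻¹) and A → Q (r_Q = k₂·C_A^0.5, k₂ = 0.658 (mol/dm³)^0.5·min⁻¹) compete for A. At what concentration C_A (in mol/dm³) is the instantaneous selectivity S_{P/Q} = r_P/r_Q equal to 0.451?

S_{P/Q} = (k₁/k₂)·C_A^0.5 ⇒ C_A = (S·k₂/k₁)^(2).
= (0.451×0.658/1.84)^(2) = (0.1613)^(2) = 0.0260 mol/dm³.

0.0260 mol/dm³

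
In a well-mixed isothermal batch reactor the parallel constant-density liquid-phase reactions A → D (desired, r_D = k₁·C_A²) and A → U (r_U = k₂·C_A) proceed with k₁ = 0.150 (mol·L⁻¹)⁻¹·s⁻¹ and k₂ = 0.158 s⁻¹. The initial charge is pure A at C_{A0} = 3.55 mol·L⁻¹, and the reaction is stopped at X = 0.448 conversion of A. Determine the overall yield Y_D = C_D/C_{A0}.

0.322

C_A = C_{A0}(1−X) = 1.960 mol·L⁻¹.
Along a PFR/batch, dC_U/dC_A = −r_U/(r_D+r_U) = −k₂/(k₂+k₁·C_A).
Integrating from C_{A0} to C_A: C_U = (0.158/0.150)·ln[(0.158+0.150·3.55)/(0.158+0.150·1.96)] = 1.053·ln(0.6905/0.4519) = 0.4465 mol·L⁻¹.
Then C_D = (C_{A0}−C_A) − C_U = 1.590 − 0.4465 = 1.144 mol·L⁻¹.
Y_D = C_D/C_{A0} = 1.144/3.55 = 0.322.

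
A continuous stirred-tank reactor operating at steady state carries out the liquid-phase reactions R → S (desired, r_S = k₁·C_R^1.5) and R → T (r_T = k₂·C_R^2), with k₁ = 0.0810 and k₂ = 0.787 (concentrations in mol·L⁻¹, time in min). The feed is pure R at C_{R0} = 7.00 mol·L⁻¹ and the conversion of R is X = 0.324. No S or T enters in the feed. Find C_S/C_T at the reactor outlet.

0.0473

Exit C_R = C_{R0}(1−X) = 7.00×0.676 = 4.732 mol·L⁻¹.
Rates in a CSTR are evaluated at the outlet concentration: r_S = 0.0810×4.732^1.5 = 0.8338, r_T = 0.787×4.732^2 = 17.62.
Overall selectivity = C_S/C_T = r_Sτ/(r_Tτ) = r_S/r_T = 0.0473.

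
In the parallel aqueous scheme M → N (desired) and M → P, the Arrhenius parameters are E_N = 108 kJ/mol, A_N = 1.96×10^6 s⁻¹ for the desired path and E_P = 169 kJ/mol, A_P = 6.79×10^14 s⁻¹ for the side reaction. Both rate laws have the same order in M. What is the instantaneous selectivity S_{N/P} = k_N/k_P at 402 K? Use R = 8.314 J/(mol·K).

0.244

k_N/k_P = (A_N/A_P)·exp[−(E_N−E_P)/(RT)] = (A_N/A_P)·exp[(E_P−E_N)/(RT)].
(E_P−E_N)/(RT) = (169−108)×10³/(8.314×402) = 61000/3342 = 18.25.
k_N/k_P = (1.96×10^6/6.79×10^14)·exp(18.25) = 2.887×10^-9 × 8.442×10^7 = 0.244.
Since E_N < E_P, lowering the temperature improves selectivity toward N.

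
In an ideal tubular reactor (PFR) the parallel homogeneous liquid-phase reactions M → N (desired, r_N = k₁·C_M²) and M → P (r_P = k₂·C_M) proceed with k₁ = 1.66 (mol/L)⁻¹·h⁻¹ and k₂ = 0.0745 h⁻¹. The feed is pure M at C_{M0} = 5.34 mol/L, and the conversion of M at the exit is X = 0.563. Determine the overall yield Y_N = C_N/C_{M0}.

C_M = C_{M0}(1−X) = 2.334 mol/L.
Along a PFR/batch, dC_P/dC_M = −r_P/(r_N+r_P) = −k₂/(k₂+k₁·C_M).
Integrating from C_{M0} to C_M: C_P = (0.0745/1.66)·ln[(0.0745+1.66·5.34)/(0.0745+1.66·2.33)] = 0.04488·ln(8.939/3.948) = 0.03667 mol/L.
Then C_N = (C_{M0}−C_M) − C_P = 3.006 − 0.03667 = 2.970 mol/L.
Y_N = C_N/C_{M0} = 2.970/5.34 = 0.556.

0.556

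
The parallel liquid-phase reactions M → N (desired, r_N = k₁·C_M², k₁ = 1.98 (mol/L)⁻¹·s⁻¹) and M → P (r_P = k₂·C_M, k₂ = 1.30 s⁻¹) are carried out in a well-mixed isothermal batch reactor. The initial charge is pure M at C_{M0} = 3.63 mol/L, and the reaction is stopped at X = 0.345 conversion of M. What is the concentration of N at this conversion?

C_M = C_{M0}(1−X) = 2.378 mol/L.
Along a PFR/batch, dC_P/dC_M = −r_P/(r_N+r_P) = −k₂/(k₂+k₁·C_M).
Integrating from C_{M0} to C_M: C_P = (1.30/1.98)·ln[(1.30+1.98·3.63)/(1.30+1.98·2.38)] = 0.6566·ln(8.487/6.008) = 0.2269 mol/L.
Then C_N = (C_{M0}−C_M) − C_P = 1.252 − 0.2269 = 1.025 mol/L.

1.03 mol/L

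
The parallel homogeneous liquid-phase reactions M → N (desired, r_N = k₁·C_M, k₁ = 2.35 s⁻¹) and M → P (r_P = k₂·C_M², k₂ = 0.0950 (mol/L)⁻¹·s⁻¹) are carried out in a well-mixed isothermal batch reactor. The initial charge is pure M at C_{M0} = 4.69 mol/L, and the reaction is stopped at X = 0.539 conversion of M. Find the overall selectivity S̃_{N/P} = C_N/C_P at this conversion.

7.26

C_M = C_{M0}(1−X) = 2.162 mol/L.
Along a PFR/batch, dC_N/dC_M = −r_N/(r_N+r_P) = −k₁/(k₁+k₂·C_M).
Integrating from C_{M0} to C_M: C_N = (2.35/0.0950)·ln[(2.35+0.0950·4.69)/(2.35+0.0950·2.16)] = 24.74·ln(2.796/2.555) = 2.222 mol/L.
C_P = (C_{M0}−C_M)−C_N = 0.3060 mol/L; S̃_{N/P} = 2.222/0.3060 = 7.26.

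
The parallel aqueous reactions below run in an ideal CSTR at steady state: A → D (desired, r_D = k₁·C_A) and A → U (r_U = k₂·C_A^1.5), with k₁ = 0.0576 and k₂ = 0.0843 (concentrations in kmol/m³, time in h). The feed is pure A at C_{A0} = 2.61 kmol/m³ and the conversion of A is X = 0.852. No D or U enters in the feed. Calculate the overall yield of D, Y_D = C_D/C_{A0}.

0.446

Exit C_A = C_{A0}(1−X) = 2.61×0.148 = 0.3863 kmol/m³.
Rates in a CSTR are evaluated at the outlet concentration: r_D = 0.0576×0.3863 = 0.02225, r_U = 0.0843×0.3863^1.5 = 0.02024.
Fraction of consumed A going to D: r_D/(r_D+r_U) = 0.5237.
C_D = 0.5237·C_{A0}·X = 0.5237×2.61×0.852 = 1.16 kmol/m³; Y_D = C_D/C_{A0} = 0.446.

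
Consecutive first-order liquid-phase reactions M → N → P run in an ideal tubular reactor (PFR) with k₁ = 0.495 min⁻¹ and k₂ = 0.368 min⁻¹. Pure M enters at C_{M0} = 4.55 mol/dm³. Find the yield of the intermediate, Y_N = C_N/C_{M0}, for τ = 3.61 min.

0.380

Solving the coupled first-order balances gives C_N(τ) = [k₁/(k₂−k₁)]·C_{M0}·(e^(−k₁τ) − e^(−k₂τ)).
e^(−k₁τ) = e^(−0.495×3.61) = e^(−1.787) = 0.1675; e^(−k₂τ) = e^(−1.328) = 0.2649.
C_N = 0.495×4.55/(0.368−0.495) × (0.1675−0.2649) = (-17.73)×(-0.09741) = 1.727 mol/dm³.
Y_N = C_N/C_{M0} = 1.727/4.55 = 0.380.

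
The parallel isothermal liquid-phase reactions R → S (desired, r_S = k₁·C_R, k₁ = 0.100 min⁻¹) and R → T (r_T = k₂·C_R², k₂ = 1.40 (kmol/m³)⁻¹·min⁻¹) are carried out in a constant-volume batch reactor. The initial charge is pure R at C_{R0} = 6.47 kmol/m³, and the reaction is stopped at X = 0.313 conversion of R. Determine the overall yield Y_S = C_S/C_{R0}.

C_R = C_{R0}(1−X) = 4.445 kmol/m³.
Along a PFR/batch, dC_S/dC_R = −r_S/(r_S+r_T) = −k₁/(k₁+k₂·C_R).
Integrating from C_{R0} to C_R: C_S = (0.100/1.40)·ln[(0.100+1.40·6.47)/(0.100+1.40·4.44)] = 0.07143·ln(9.158/6.323) = 0.02646 kmol/m³.
Y_S = C_S/C_{R0} = 0.02646/6.47 = 0.00409.

0.00409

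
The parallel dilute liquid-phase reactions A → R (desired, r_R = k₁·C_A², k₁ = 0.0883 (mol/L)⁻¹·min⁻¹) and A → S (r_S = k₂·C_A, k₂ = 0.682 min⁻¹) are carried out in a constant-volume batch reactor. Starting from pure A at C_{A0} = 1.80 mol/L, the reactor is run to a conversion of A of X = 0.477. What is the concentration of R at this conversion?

0.129 mol/L

C_A = C_{A0}(1−X) = 0.9414 mol/L.
Along a PFR/batch, dC_S/dC_A = −r_S/(r_R+r_S) = −k₂/(k₂+k₁·C_A).
Integrating from C_{A0} to C_A: C_S = (0.682/0.0883)·ln[(0.682+0.0883·1.80)/(0.682+0.0883·0.941)] = 7.724·ln(0.8409/0.7651) = 0.7297 mol/L.
Then C_R = (C_{A0}−C_A) − C_S = 0.8586 − 0.7297 = 0.1289 mol/L.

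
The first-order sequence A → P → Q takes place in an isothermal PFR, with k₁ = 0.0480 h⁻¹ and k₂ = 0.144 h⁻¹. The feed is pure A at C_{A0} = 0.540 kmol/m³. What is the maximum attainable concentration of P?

0.104 kmol/m³

For a first-order series the maximum intermediate yield is C_{P,max}/C_{A0} = (k₁/k₂)^[k₂/(k₂−k₁)].
= (0.0480/0.144)^(0.144/(0.144−0.0480)) = (0.3333)^(1.500) = 0.1925.
C_{P,max} = 0.1925×0.540 = 0.104 kmol/m³.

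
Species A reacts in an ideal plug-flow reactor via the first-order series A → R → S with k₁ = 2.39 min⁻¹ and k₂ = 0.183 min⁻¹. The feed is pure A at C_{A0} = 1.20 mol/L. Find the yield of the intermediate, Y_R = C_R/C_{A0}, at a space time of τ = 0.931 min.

0.796

For first-order series with pure A initially, C_R(τ) = k₁C_{A0}/(k₂−k₁)·(e^(−k₁τ) − e^(−k₂τ)).
e^(−k₁τ) = e^(−2.39×0.931) = e^(−2.225) = 0.1081; e^(−k₂τ) = e^(−0.1704) = 0.8434.
C_R = 2.39×1.20/(0.183−2.39) × (0.1081−0.8434) = (-1.300)×(-0.7353) = 0.9555 mol/L.
Y_R = C_R/C_{A0} = 0.9555/1.20 = 0.796.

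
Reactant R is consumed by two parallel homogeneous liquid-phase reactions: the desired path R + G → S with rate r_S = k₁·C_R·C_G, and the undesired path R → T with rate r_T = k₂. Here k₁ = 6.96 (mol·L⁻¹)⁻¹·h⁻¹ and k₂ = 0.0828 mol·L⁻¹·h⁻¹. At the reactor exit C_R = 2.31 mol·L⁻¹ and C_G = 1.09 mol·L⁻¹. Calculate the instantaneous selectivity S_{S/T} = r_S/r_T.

212

S_{S/T} = r_S/r_T = (k₁·C_R·C_G)/(k₂) = (k₁/k₂)·C_R·C_G.
= (6.96×2.310×1.090) / (0.0828) = 17.52/0.08280 = 212.
Since the desired path is higher order in R, keeping C_R high (PFR or concentrated feed) favours S.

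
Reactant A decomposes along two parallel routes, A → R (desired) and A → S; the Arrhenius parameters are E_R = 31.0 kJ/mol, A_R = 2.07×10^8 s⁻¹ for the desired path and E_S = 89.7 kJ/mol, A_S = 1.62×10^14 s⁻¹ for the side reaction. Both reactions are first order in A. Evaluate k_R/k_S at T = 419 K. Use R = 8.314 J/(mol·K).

k_R/k_S = (A_R/A_S)·exp[−(E_R−E_S)/(RT)] = (A_R/A_S)·exp[(E_S−E_R)/(RT)].
(E_S−E_R)/(RT) = (89.7−31.0)×10³/(8.314×419) = 58700/3484 = 16.85.
k_R/k_S = (2.07×10^8/1.62×10^14)·exp(16.85) = 1.278×10^-6 × 2.080×10^7 = 26.6.

26.6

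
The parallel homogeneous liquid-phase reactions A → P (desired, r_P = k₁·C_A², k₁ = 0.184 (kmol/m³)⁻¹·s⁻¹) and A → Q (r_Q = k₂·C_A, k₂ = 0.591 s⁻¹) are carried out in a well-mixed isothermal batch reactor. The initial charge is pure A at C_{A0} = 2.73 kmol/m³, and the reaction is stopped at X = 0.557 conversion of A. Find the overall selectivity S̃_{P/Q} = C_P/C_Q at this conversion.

C_A = C_{A0}(1−X) = 1.209 kmol/m³.
Along a PFR/batch, dC_Q/dC_A = −r_Q/(r_P+r_Q) = −k₂/(k₂+k₁·C_A).
Integrating from C_{A0} to C_A: C_Q = (0.591/0.184)·ln[(0.591+0.184·2.73)/(0.591+0.184·1.21)] = 3.212·ln(1.093/0.8135) = 0.9494 kmol/m³.
Then C_P = (C_{A0}−C_A) − C_Q = 1.521 − 0.9494 = 0.5712 kmol/m³.
S̃_{P/Q} = C_P/C_Q = 0.5712/0.9494 = 0.602.

0.602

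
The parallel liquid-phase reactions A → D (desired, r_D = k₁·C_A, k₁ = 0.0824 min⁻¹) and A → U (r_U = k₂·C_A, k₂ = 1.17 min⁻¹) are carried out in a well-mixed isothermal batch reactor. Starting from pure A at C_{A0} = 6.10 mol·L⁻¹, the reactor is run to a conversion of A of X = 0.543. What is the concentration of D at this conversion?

C_A = C_{A0}(1−X) = 2.788 mol·L⁻¹.
Both paths are first order in A, so the instantaneous fraction to D is constant: dC_D/d(−C_A) = k₁/(k₁+k₂) = 0.06579.
C_D = 0.06579·(C_{A0}−C_A) = 0.06579×3.312 = 0.218 mol·L⁻¹.

0.218 mol·L⁻¹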